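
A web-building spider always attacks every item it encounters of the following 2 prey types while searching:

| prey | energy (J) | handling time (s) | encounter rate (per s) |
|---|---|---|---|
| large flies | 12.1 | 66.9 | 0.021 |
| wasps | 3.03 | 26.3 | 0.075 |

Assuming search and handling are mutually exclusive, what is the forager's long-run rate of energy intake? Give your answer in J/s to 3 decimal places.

R = Σλ_iE_i / (1 + Σλ_ih_i)
Numerator: 0.021×12.1 + 0.075×3.03 = 0.4813
Denominator: 1 + 0.021×66.9 + 0.075×26.3 = 4.377
R = 0.4813/4.377 = 0.11 J/s

0.110 J/s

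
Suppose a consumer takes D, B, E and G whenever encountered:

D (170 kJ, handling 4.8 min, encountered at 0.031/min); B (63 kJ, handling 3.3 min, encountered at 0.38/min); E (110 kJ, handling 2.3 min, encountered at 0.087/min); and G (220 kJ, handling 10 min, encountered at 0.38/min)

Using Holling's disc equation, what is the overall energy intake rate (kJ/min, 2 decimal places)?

Energy encountered per unit search time: 0.031×170 + 0.38×63 + 0.087×110 + 0.38×220 = 122.4 kJ/min.
Handling time per unit search time: 0.031×4.8 + 0.38×3.3 + 0.087×2.3 + 0.38×10 = 5.403.
Rate = 122.4/(1 + 5.403) = 19.11 kJ/min.

19.11 kJ/min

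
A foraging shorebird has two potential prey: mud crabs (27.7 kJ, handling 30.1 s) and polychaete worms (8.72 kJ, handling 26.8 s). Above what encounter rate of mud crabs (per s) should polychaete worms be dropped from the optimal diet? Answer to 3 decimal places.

0.018 per s

The zero-one rule: include polychaete worms iff E₂/h₂ > λE₁/(1+λh₁). Equality gives the switch point.
λE₁h₂ = E₂ + λE₂h₁ ⇒ λ = E₂/(E₁h₂ − E₂h₁) = 8.72/(742.4 − 262.5) = 0.01817 per s.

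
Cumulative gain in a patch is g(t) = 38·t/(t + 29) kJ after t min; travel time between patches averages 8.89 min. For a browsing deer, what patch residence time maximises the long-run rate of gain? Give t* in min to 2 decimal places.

16.06 min

By the marginal value theorem, leave when the instantaneous gain rate g'(t) equals the habitat-wide average g(t)/(T + t).
g'(t) = 38·29/(t + 29)². Setting 38·29/(t+29)² = 38t/[(t+29)(8.89+t)] gives 29(8.89+t) = t(t+29), so t² = 29×8.89 = 257.8.
t* = √257.8 = 16.06 min.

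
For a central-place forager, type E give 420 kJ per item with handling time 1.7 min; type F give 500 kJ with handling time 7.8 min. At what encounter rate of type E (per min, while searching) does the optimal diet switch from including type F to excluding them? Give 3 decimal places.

0.206 per min

At the threshold, the rate on type E alone equals the profitability of type F: λ·420/(1 + λ·1.7) = 500/7.8 = 64.1.
Rearranging, λ(420 − 64.1×1.7) = 64.1, so λ = 64.1/311 = 0.2061 per min.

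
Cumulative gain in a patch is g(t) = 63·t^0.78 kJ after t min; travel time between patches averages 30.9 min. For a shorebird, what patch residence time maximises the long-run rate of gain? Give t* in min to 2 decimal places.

109.55 min

By the marginal value theorem, leave when the instantaneous gain rate g'(t) equals the habitat-wide average g(t)/(T + t).
g'(t) = 0.78·63·t^-0.22. Setting 0.78·63·t^-0.22 = 63·t^0.78/(30.9+t) gives 0.78(30.9+t) = t, so 0.22·t = 0.78×30.9.
t* = 0.78×30.9/0.22 = 109.6 min.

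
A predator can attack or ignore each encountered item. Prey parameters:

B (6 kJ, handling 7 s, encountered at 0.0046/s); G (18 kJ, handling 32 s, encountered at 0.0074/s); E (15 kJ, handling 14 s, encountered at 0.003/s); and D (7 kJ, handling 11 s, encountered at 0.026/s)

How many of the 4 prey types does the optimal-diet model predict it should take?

4

E/h in descending order: E 1.07, B 0.857, D 0.636, G 0.562 kJ/s. The optimal diet is the largest prefix of this list for which every included type satisfies E_i/h_i > R on the types above it.
Rate on top 1: 0.04319. B: 0.857 > 0.04319 → include.
Rate on top 2: 0.06759. D: 0.636 > 0.06759 → include.
Rate on top 3: 0.1872. G: 0.562 > 0.1872 → include.
Optimal diet: E, B, D, G — 4 of 4 types.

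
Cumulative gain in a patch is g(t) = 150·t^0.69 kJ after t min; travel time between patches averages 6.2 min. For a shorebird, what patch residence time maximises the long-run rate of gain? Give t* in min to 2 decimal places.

13.80 min

Maximise g(t)/(T+t): set derivative to zero → g'(t)(T+t) = g(t).
g'(t) = 0.69·150·t^-0.31. Setting 0.69·150·t^-0.31 = 150·t^0.69/(6.2+t) gives 0.69(6.2+t) = t, so 0.31·t = 0.69×6.2.
t* = 0.69×6.2/0.31 = 13.8 min.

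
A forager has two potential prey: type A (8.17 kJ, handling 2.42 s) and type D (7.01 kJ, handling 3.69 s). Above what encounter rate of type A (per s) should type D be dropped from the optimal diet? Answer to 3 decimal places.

0.532 per s

At the threshold, the rate on type A alone equals the profitability of type D: λ·8.17/(1 + λ·2.42) = 7.01/3.69 = 1.9.
Rearranging, λ(8.17 − 1.9×2.42) = 1.9, so λ = 1.9/3.573 = 0.5317 per s.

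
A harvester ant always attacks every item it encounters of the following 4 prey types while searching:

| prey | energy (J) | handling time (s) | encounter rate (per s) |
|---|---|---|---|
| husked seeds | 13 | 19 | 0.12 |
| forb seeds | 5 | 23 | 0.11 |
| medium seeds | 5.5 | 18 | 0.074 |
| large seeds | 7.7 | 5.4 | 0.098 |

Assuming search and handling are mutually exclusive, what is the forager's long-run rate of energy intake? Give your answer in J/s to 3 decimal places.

0.426 J/s

Energy encountered per unit search time: 0.12×13 + 0.11×5 + 0.074×5.5 + 0.098×7.7 = 3.272 J/s.
Handling time per unit search time: 0.12×19 + 0.11×23 + 0.074×18 + 0.098×5.4 = 6.671.
Rate = 3.272/(1 + 6.671) = 0.4265 J/s.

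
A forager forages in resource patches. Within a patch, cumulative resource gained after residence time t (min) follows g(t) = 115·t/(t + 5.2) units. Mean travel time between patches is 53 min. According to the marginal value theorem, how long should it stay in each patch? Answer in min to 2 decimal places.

Maximise g(t)/(T+t): set derivative to zero → g'(t)(T+t) = g(t).
g'(t) = 115·5.2/(t + 5.2)². Setting 115·5.2/(t+5.2)² = 115t/[(t+5.2)(53+t)] gives 5.2(53+t) = t(t+5.2), so t² = 5.2×53 = 275.6.
t* = √275.6 = 16.6 min.

16.60 min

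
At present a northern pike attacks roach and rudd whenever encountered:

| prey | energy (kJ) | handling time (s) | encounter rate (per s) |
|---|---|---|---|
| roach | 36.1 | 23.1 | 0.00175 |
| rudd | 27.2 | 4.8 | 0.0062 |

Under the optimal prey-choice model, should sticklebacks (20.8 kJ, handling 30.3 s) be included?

Yes

Intake rate on the current diet: R = (0.00175×36.1 + 0.0062×27.2) / (1 + 0.00175×23.1 + 0.0062×4.8) = 0.2318/1.07 = 0.2166 kJ/s.
sticklebacks: E/h = 20.8/30.3 = 0.6865 kJ/s.
0.6865 > 0.2166, so adding sticklebacks raises the average — include it.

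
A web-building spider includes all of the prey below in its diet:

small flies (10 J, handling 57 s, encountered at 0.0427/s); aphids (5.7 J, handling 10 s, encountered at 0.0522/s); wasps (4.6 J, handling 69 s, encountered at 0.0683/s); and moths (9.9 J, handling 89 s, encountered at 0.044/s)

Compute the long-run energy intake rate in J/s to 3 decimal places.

0.117 J/s

Energy encountered per unit search time: 0.0427×10 + 0.0522×5.7 + 0.0683×4.6 + 0.044×9.9 = 1.474 J/s.
Handling time per unit search time: 0.0427×57 + 0.0522×10 + 0.0683×69 + 0.044×89 = 11.58.
Rate = 1.474/(1 + 11.58) = 0.1172 J/s.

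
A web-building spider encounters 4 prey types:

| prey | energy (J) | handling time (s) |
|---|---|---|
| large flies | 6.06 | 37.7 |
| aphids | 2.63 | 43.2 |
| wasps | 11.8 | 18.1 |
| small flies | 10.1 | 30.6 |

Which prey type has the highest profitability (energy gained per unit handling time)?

In descending order of E/h:
wasps: 11.8/18.1 = 0.652 J/s
small flies: 10.1/30.6 = 0.33 J/s
large flies: 6.06/37.7 = 0.161 J/s
aphids: 2.63/43.2 = 0.0609 J/s

wasps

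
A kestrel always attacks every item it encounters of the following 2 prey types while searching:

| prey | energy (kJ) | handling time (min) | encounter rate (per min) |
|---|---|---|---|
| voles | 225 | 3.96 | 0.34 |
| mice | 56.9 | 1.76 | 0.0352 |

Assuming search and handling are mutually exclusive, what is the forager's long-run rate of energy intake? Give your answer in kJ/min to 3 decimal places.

32.596 kJ/min

R = (0.34×225 + 0.0352×56.9) / (1 + 0.34×3.96 + 0.0352×1.76) = 78.5/2.408 = 32.6 kJ/min.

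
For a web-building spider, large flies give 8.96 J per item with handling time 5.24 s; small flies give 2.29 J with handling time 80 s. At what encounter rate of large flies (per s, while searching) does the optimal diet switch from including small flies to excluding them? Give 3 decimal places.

At the threshold, the rate on large flies alone equals the profitability of small flies: λ·8.96/(1 + λ·5.24) = 2.29/80 = 0.02863.
Rearranging, λ(8.96 − 0.02863×5.24) = 0.02863, so λ = 0.02863/8.81 = 0.003249 per s.

0.003 per s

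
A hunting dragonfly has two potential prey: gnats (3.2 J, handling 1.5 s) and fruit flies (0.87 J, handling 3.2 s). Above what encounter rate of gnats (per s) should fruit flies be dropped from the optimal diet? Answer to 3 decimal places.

Drop fruit flies once their profitability E₂/h₂ falls below the rate achievable on gnats alone: E₂/h₂ = λE₁/(1 + λh₁).
Solve for λ: λE₁h₂ = E₂(1 + λh₁) → λ(E₁h₂ − E₂h₁) = E₂ → λ = E₂/(E₁h₂ − E₂h₁).
λ = 0.87/(3.2×3.2 − 0.87×1.5) = 0.87/8.935 = 0.09737 per s.

0.097 per s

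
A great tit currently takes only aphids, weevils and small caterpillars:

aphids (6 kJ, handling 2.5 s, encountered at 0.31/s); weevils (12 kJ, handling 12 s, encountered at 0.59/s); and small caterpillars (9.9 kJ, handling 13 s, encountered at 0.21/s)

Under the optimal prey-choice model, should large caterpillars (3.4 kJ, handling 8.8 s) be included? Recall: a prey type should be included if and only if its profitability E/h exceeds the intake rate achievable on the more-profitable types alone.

On aphids, weevils and small caterpillars alone, R = ΣλE/(1+Σλh) = 11.02/11.59 = 0.9511 kJ/s.
large caterpillars: E/h = 3.4/8.8 = 0.3864 kJ/s.
Since 0.3864 < R, time spent handling large caterpillars is better spent searching.

No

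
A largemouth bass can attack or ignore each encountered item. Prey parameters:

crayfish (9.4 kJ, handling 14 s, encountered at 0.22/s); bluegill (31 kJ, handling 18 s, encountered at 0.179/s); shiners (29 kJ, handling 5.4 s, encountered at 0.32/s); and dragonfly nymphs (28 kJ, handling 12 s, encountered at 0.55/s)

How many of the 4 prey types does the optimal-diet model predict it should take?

Rank by E/h (kJ/s): shiners 5.37, dragonfly nymphs 2.33, bluegill 1.72, crayfish 0.671. Include each in turn until the next type's E/h falls below the running intake rate.
Rate on top 1: 3.402. dragonfly nymphs: 2.33 < 3.402 → exclude; stop.
Optimal diet: shiners — 1 of 4 types.

1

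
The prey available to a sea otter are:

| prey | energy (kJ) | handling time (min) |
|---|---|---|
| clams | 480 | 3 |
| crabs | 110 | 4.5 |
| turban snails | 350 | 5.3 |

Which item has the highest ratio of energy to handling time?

clams

Profitability E/h (kJ/min): clams = 480/3 = 160, crabs = 110/4.5 = 24.4, turban snails = 350/5.3 = 66.
Ranked: clams > turban snails > crabs.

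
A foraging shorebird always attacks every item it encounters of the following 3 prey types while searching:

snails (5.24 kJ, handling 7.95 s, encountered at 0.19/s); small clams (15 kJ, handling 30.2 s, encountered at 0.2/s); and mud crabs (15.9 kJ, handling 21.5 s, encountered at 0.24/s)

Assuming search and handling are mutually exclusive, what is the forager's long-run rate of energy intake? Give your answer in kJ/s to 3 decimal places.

0.570 kJ/s

Energy encountered per unit search time: 0.19×5.24 + 0.2×15 + 0.24×15.9 = 7.812 kJ/s.
Handling time per unit search time: 0.19×7.95 + 0.2×30.2 + 0.24×21.5 = 12.71.
Rate = 7.812/(1 + 12.71) = 0.5698 kJ/s.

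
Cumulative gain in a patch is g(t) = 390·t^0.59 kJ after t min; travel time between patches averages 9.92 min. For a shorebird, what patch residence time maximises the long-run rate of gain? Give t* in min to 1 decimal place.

Optimal t* satisfies g'(t*) = g(t*)/(T + t*).
g'(t) = 0.59·390·t^-0.41. Setting 0.59·390·t^-0.41 = 390·t^0.59/(9.92+t) gives 0.59(9.92+t) = t, so 0.41·t = 0.59×9.92.
t* = 0.59×9.92/0.41 = 14.28 min.

14.3 min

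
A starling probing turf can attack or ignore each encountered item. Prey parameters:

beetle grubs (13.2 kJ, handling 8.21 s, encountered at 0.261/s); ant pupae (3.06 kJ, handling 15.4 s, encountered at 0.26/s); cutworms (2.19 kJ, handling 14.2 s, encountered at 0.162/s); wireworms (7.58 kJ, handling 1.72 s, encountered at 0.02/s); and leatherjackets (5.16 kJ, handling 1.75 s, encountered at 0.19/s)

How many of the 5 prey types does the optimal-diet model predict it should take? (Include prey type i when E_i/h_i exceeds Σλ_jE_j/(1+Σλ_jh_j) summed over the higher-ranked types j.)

3

E/h in descending order: wireworms 4.41, leatherjackets 2.95, beetle grubs 1.61, ant pupae 0.199, cutworms 0.154 kJ/s. The optimal diet is the largest prefix of this list for which every included type satisfies E_i/h_i > R on the types above it.
Rate on top 1: 0.1466. leatherjackets: 2.95 > 0.1466 → include.
Rate on top 2: 0.8282. beetle grubs: 1.61 > 0.8282 → include.
Rate on top 3: 1.304. ant pupae: 0.199 < 1.304 → exclude; stop.
Optimal diet: wireworms, leatherjackets, beetle grubs — 3 of 5 types.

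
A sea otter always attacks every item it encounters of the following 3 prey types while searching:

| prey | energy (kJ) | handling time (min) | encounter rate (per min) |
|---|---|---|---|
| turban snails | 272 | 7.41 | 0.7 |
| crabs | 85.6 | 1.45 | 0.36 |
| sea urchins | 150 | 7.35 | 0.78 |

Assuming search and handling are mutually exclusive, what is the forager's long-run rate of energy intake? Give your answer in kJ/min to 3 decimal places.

R = Σλ_iE_i / (1 + Σλ_ih_i)
Numerator: 0.7×272 + 0.36×85.6 + 0.78×150 = 338.2
Denominator: 1 + 0.7×7.41 + 0.36×1.45 + 0.78×7.35 = 12.44
R = 338.2/12.44 = 27.18 kJ/min

27.183 kJ/min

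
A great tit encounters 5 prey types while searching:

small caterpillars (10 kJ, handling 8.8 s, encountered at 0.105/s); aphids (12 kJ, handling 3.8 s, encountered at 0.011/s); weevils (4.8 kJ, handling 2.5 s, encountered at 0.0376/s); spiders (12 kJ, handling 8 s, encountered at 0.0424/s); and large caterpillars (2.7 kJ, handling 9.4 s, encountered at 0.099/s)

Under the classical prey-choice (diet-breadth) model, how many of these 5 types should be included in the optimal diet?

E/h in descending order: aphids 3.16, weevils 1.92, spiders 1.5, small caterpillars 1.14, large caterpillars 0.287 kJ/s. The optimal diet is the largest prefix of this list for which every included type satisfies E_i/h_i > R on the types above it.
Rate on top 1: 0.1267. weevils: 1.92 > 0.1267 → include.
Rate on top 2: 0.2751. spiders: 1.5 > 0.2751 → include.
Rate on top 3: 0.5568. small caterpillars: 1.14 > 0.5568 → include.
Rate on top 4: 0.78. large caterpillars: 0.287 < 0.78 → exclude; stop.
Optimal diet: aphids, weevils, spiders, small caterpillars — 4 of 5 types.

4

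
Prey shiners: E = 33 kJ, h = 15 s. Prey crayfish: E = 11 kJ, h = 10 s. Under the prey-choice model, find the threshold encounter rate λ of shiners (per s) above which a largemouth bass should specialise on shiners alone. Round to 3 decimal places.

0.067 per s

At the threshold, the rate on shiners alone equals the profitability of crayfish: λ·33/(1 + λ·15) = 11/10 = 1.1.
Rearranging, λ(33 − 1.1×15) = 1.1, so λ = 1.1/16.5 = 0.06667 per s.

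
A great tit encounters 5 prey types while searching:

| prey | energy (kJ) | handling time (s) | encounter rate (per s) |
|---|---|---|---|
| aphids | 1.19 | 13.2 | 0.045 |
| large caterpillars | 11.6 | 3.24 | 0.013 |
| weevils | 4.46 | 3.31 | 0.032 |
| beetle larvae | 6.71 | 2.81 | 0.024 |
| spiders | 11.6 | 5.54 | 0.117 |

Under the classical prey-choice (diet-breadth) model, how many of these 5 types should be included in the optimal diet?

4

E/h in descending order: large caterpillars 3.58, beetle larvae 2.39, spiders 2.09, weevils 1.35, aphids 0.0902 kJ/s. The optimal diet is the largest prefix of this list for which every included type satisfies E_i/h_i > R on the types above it.
Rate on top 1: 0.1447. beetle larvae: 2.39 > 0.1447 → include.
Rate on top 2: 0.281. spiders: 2.09 > 0.281 → include.
Rate on top 3: 0.9495. weevils: 1.35 > 0.9495 → include.
Rate on top 4: 0.9722. aphids: 0.0902 < 0.9722 → exclude; stop.
Optimal diet: large caterpillars, beetle larvae, spiders, weevils — 4 of 5 types.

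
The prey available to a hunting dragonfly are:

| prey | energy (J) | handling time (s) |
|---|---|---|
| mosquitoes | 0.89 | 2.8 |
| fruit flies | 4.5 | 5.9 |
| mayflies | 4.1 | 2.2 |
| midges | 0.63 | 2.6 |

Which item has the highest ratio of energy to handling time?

In descending order of E/h:
mayflies: 4.1/2.2 = 1.86 J/s
fruit flies: 4.5/5.9 = 0.763 J/s
mosquitoes: 0.89/2.8 = 0.318 J/s
midges: 0.63/2.6 = 0.242 J/s

mayflies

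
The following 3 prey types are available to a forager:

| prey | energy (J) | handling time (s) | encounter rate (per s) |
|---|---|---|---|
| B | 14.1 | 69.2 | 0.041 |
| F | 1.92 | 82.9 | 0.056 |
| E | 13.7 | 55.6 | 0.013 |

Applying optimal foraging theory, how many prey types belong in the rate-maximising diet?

2

Profitabilities (E/h, J/s): E 0.246, B 0.204, F 0.0232. Add prey in this order while the next type's profitability exceeds the intake rate on those already taken.
Rate on top 1: 0.1034. B: 0.204 > 0.1034 → include.
Rate on top 2: 0.1658. F: 0.0232 < 0.1658 → exclude; stop.
Optimal diet: E, B — 2 of 3 types.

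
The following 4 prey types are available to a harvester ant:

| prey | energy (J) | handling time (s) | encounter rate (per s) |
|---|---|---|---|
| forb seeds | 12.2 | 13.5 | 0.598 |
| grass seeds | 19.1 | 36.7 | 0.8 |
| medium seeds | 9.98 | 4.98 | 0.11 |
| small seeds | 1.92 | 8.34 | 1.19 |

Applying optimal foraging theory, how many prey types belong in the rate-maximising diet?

E/h in descending order: medium seeds 2, forb seeds 0.904, grass seeds 0.52, small seeds 0.23 J/s. The optimal diet is the largest prefix of this list for which every included type satisfies E_i/h_i > R on the types above it.
Rate on top 1: 0.7093. forb seeds: 0.904 > 0.7093 → include.
Rate on top 2: 0.8724. grass seeds: 0.52 < 0.8724 → exclude; stop.
Optimal diet: medium seeds, forb seeds — 2 of 4 types.

2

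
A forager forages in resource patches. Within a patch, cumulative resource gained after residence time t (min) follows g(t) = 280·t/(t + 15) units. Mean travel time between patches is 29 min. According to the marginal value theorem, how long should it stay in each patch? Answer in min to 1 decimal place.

Optimal t* satisfies g'(t*) = g(t*)/(T + t*).
g'(t) = 280·15/(t + 15)². Setting 280·15/(t+15)² = 280t/[(t+15)(29+t)] gives 15(29+t) = t(t+15), so t² = 15×29 = 435.
t* = √435 = 20.86 min.

20.9 min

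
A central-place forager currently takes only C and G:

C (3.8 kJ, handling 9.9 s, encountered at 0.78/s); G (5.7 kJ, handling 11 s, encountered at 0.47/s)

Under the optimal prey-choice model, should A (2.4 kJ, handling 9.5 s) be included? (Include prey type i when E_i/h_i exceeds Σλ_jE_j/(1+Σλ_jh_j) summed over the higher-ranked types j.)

Intake rate on the current diet: R = (0.78×3.8 + 0.47×5.7) / (1 + 0.78×9.9 + 0.47×11) = 5.643/13.89 = 0.4062 kJ/s.
Profitability of A: 2.4/9.5 = 0.2526 kJ/s.
0.2526 < 0.4062, so adding A would lower the average — exclude it.

No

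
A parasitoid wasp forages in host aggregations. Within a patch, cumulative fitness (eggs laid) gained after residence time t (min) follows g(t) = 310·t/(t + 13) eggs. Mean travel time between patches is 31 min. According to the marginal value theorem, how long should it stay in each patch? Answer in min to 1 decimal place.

20.1 min

Maximise g(t)/(T+t): set derivative to zero → g'(t)(T+t) = g(t).
g'(t) = 310·13/(t + 13)². Setting 310·13/(t+13)² = 310t/[(t+13)(31+t)] gives 13(31+t) = t(t+13), so t² = 13×31 = 403.
t* = √403 = 20.07 min.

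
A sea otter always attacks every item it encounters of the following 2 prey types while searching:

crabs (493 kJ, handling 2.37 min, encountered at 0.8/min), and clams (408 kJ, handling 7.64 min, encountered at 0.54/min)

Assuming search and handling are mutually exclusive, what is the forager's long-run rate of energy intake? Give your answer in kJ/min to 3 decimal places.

87.547 kJ/min

Energy encountered per unit search time: 0.8×493 + 0.54×408 = 614.7 kJ/min.
Handling time per unit search time: 0.8×2.37 + 0.54×7.64 = 6.022.
Rate = 614.7/(1 + 6.022) = 87.55 kJ/min.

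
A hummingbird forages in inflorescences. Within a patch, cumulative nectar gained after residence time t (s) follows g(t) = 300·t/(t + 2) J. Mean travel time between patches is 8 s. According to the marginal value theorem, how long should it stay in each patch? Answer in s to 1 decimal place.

Optimal t* satisfies g'(t*) = g(t*)/(T + t*).
g'(t) = 300·2/(t + 2)². Setting 300·2/(t+2)² = 300t/[(t+2)(8+t)] gives 2(8+t) = t(t+2), so t² = 2×8 = 16.
t* = √16 = 4 s.

4.0 s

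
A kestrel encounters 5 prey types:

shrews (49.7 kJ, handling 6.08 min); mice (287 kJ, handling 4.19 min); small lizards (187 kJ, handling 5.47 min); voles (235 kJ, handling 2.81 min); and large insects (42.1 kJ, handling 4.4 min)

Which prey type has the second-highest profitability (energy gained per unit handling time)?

mice

Profitability E/h (kJ/min): shrews = 49.7/6.08 = 8.17, mice = 287/4.19 = 68.5, small lizards = 187/5.47 = 34.2, voles = 235/2.81 = 83.6, large insects = 42.1/4.4 = 9.57.
Ranked: voles > mice > small lizards > large insects > shrews.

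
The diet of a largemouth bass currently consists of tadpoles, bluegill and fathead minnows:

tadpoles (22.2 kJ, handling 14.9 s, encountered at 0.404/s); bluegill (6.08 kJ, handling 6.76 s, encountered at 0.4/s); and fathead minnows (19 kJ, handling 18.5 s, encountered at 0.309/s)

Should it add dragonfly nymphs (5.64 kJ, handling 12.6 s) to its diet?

Intake rate on the current diet: R = (0.404×22.2 + 0.4×6.08 + 0.309×19) / (1 + 0.404×14.9 + 0.4×6.76 + 0.309×18.5) = 17.27/15.44 = 1.119 kJ/s.
Profitability of dragonfly nymphs: 5.64/12.6 = 0.4476 kJ/s.
Since 0.4476 < R, time spent handling dragonfly nymphs is better spent searching.

No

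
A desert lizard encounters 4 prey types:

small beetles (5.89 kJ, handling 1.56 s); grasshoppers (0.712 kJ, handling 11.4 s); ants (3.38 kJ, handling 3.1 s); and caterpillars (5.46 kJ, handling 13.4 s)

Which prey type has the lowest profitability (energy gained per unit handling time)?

grasshoppers

In descending order of E/h:
small beetles: 5.89/1.56 = 3.78 kJ/s
ants: 3.38/3.1 = 1.09 kJ/s
caterpillars: 5.46/13.4 = 0.407 kJ/s
grasshoppers: 0.712/11.4 = 0.0625 kJ/s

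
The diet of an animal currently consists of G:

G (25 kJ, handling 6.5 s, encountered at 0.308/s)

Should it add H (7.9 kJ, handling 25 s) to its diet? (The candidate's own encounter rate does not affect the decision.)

No

Intake rate on the current diet: R = (0.308×25) / (1 + 0.308×6.5) = 7.7/3.002 = 2.565 kJ/s.
H: E/h = 7.9/25 = 0.316 kJ/s.
Since 0.316 < R, time spent handling H is better spent searching.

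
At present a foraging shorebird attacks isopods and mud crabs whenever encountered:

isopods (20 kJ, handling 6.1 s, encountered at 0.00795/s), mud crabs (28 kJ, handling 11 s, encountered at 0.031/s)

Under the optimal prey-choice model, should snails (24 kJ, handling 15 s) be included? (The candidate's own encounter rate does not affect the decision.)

Yes

Current rate: (0.00795×20 + 0.031×28)/(1 + 0.00795×6.1 + 0.031×11) = 0.7391 kJ/s.
snails: E/h = 24/15 = 1.6 kJ/s.
Since 1.6 > R, including snails increases the long-run rate.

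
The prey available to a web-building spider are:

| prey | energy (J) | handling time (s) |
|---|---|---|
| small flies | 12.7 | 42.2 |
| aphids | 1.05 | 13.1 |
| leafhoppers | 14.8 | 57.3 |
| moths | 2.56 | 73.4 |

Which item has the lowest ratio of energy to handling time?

moths

In descending order of E/h:
small flies: 12.7/42.2 = 0.301 J/s
leafhoppers: 14.8/57.3 = 0.258 J/s
aphids: 1.05/13.1 = 0.0802 J/s
moths: 2.56/73.4 = 0.0349 J/s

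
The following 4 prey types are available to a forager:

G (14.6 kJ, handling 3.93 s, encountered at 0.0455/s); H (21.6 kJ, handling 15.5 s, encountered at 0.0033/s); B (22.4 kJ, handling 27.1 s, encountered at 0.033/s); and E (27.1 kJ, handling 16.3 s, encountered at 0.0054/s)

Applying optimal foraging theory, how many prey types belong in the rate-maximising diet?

Rank by E/h (kJ/s): G 3.72, E 1.66, H 1.39, B 0.827. Include each in turn until the next type's E/h falls below the running intake rate.
Rate on top 1: 0.5635. E: 1.66 > 0.5635 → include.
Rate on top 2: 0.6399. H: 1.39 > 0.6399 → include.
Rate on top 3: 0.6691. B: 0.827 > 0.6691 → include.
Optimal diet: G, E, H, B — 4 of 4 types.

4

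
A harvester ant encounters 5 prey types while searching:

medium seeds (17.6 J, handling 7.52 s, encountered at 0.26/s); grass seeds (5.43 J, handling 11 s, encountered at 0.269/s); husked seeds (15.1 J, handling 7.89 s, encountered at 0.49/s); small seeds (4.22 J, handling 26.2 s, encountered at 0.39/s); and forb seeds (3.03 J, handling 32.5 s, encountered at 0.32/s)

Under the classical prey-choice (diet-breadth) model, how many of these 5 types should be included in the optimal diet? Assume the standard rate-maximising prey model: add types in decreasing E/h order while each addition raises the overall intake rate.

2

Profitabilities (E/h, J/s): medium seeds 2.34, husked seeds 1.91, grass seeds 0.494, small seeds 0.161, forb seeds 0.0932. Add prey in this order while the next type's profitability exceeds the intake rate on those already taken.
Rate on top 1: 1.548. husked seeds: 1.91 > 1.548 → include.
Rate on top 2: 1.756. grass seeds: 0.494 < 1.756 → exclude; stop.
Optimal diet: medium seeds, husked seeds — 2 of 5 types.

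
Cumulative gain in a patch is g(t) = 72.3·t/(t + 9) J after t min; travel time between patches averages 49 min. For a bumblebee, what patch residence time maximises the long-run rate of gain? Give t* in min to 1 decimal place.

21.0 min

Maximise g(t)/(T+t): set derivative to zero → g'(t)(T+t) = g(t).
g'(t) = 72.3·9/(t + 9)². Setting 72.3·9/(t+9)² = 72.3t/[(t+9)(49+t)] gives 9(49+t) = t(t+9), so t² = 9×49 = 441.
t* = √441 = 21 min.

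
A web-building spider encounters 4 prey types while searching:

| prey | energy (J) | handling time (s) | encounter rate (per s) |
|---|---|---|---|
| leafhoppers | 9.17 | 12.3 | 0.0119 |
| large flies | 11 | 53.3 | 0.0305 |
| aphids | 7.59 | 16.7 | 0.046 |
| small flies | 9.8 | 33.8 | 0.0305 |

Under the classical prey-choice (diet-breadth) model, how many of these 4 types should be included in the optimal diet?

Profitabilities (E/h, J/s): leafhoppers 0.746, aphids 0.454, small flies 0.29, large flies 0.206. Add prey in this order while the next type's profitability exceeds the intake rate on those already taken.
Rate on top 1: 0.09519. aphids: 0.454 > 0.09519 → include.
Rate on top 2: 0.2394. small flies: 0.29 > 0.2394 → include.
Rate on top 3: 0.2571. large flies: 0.206 < 0.2571 → exclude; stop.
Optimal diet: leafhoppers, aphids, small flies — 3 of 4 types.

3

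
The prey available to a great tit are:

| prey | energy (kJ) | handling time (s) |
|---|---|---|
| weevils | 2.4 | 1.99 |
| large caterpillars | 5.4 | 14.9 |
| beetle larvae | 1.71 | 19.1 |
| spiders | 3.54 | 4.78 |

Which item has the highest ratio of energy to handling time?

Profitability E/h (kJ/s): weevils = 2.4/1.99 = 1.21, large caterpillars = 5.4/14.9 = 0.362, beetle larvae = 1.71/19.1 = 0.0895, spiders = 3.54/4.78 = 0.741.
Ranked: weevils > spiders > large caterpillars > beetle larvae.

weevils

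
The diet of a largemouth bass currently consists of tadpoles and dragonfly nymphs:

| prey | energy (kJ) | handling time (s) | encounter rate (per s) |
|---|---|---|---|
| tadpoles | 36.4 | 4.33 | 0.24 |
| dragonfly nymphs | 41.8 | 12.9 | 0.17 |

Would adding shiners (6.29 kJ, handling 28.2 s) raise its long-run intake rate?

Intake rate on the current diet: R = (0.24×36.4 + 0.17×41.8) / (1 + 0.24×4.33 + 0.17×12.9) = 15.84/4.232 = 3.743 kJ/s.
shiners: E/h = 6.29/28.2 = 0.223 kJ/s.
0.223 < 3.743, so adding shiners would lower the average — exclude it.

No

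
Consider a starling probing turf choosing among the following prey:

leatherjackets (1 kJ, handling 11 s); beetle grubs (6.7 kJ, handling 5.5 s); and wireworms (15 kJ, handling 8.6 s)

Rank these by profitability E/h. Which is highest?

Profitability E/h (kJ/s): leatherjackets = 1/11 = 0.0909, beetle grubs = 6.7/5.5 = 1.22, wireworms = 15/8.6 = 1.74.
Ranked: wireworms > beetle grubs > leatherjackets.

wireworms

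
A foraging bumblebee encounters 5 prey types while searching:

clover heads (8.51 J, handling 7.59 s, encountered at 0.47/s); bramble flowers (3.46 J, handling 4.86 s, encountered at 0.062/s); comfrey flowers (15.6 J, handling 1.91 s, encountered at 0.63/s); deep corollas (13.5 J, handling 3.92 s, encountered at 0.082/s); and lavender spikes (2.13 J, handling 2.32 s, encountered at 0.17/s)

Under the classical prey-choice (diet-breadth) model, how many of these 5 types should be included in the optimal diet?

E/h in descending order: comfrey flowers 8.17, deep corollas 3.44, clover heads 1.12, lavender spikes 0.918, bramble flowers 0.712 J/s. The optimal diet is the largest prefix of this list for which every included type satisfies E_i/h_i > R on the types above it.
Rate on top 1: 4.461. deep corollas: 3.44 < 4.461 → exclude; stop.
Optimal diet: comfrey flowers — 1 of 5 types.

1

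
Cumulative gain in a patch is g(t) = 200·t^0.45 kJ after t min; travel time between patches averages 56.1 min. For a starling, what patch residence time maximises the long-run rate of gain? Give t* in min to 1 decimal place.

By the marginal value theorem, leave when the instantaneous gain rate g'(t) equals the habitat-wide average g(t)/(T + t).
g'(t) = 0.45·200·t^-0.55. Setting 0.45·200·t^-0.55 = 200·t^0.45/(56.1+t) gives 0.45(56.1+t) = t, so 0.55·t = 0.45×56.1.
t* = 0.45×56.1/0.55 = 45.9 min.

45.9 min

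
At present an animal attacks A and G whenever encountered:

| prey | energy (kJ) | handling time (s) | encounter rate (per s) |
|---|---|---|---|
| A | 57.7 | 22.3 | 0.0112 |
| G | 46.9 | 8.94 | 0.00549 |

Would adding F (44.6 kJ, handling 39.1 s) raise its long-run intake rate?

Current rate: (0.0112×57.7 + 0.00549×46.9)/(1 + 0.0112×22.3 + 0.00549×8.94) = 0.6958 kJ/s.
F: E/h = 44.6/39.1 = 1.141 kJ/s.
Since 1.141 > R, including F increases the long-run rate.

Yes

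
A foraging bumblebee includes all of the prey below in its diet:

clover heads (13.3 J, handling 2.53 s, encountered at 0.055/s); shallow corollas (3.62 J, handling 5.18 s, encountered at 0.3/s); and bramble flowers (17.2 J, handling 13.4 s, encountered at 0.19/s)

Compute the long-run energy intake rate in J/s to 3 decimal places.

0.971 J/s

R = Σλ_iE_i / (1 + Σλ_ih_i)
Numerator: 0.055×13.3 + 0.3×3.62 + 0.19×17.2 = 5.085
Denominator: 1 + 0.055×2.53 + 0.3×5.18 + 0.19×13.4 = 5.239
R = 5.085/5.239 = 0.9707 J/s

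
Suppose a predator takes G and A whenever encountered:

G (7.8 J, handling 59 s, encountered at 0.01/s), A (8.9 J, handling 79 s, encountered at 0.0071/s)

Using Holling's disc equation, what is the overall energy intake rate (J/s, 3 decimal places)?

0.066 J/s

R = Σλ_iE_i / (1 + Σλ_ih_i)
Numerator: 0.01×7.8 + 0.0071×8.9 = 0.1412
Denominator: 1 + 0.01×59 + 0.0071×79 = 2.151
R = 0.1412/2.151 = 0.06564 J/s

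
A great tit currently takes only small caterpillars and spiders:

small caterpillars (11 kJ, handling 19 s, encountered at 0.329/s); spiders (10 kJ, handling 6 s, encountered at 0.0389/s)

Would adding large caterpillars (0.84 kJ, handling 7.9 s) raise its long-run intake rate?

No

On small caterpillars and spiders alone, R = ΣλE/(1+Σλh) = 4.008/7.484 = 0.5355 kJ/s.
large caterpillars: E/h = 0.84/7.9 = 0.1063 kJ/s.
Since 0.1063 < R, time spent handling large caterpillars is better spent searching.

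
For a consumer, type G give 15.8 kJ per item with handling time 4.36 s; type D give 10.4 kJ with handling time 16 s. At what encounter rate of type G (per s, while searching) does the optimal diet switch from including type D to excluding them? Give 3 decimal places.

Drop type D once their profitability E₂/h₂ falls below the rate achievable on type G alone: E₂/h₂ = λE₁/(1 + λh₁).
Solve for λ: λE₁h₂ = E₂(1 + λh₁) → λ(E₁h₂ − E₂h₁) = E₂ → λ = E₂/(E₁h₂ − E₂h₁).
λ = 10.4/(15.8×16 − 10.4×4.36) = 10.4/207.5 = 0.05013 per s.

0.050 per s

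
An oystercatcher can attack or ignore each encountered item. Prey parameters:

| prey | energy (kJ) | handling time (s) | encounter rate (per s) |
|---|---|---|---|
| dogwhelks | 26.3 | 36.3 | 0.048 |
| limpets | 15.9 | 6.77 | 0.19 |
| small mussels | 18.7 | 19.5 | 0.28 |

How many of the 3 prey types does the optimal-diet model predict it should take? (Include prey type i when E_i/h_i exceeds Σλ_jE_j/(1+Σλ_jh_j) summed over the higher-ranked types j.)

Rank by E/h (kJ/s): limpets 2.35, small mussels 0.959, dogwhelks 0.725. Include each in turn until the next type's E/h falls below the running intake rate.
Rate on top 1: 1.321. small mussels: 0.959 < 1.321 → exclude; stop.
Optimal diet: limpets — 1 of 3 types.

1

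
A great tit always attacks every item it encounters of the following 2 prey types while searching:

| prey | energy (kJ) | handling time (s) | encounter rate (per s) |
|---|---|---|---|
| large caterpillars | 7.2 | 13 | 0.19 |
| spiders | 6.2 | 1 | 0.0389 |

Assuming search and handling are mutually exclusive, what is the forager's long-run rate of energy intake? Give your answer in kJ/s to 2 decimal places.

R = (0.19×7.2 + 0.0389×6.2) / (1 + 0.19×13 + 0.0389×1) = 1.609/3.509 = 0.4586 kJ/s.

0.46 kJ/s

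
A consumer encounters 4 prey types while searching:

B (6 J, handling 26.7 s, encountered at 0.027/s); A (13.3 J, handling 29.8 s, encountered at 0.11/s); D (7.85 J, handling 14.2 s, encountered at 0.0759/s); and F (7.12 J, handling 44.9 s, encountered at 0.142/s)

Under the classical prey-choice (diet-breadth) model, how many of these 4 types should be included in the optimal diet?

2

Profitabilities (E/h, J/s): D 0.553, A 0.446, B 0.225, F 0.159. Add prey in this order while the next type's profitability exceeds the intake rate on those already taken.
Rate on top 1: 0.2868. A: 0.446 > 0.2868 → include.
Rate on top 2: 0.3844. B: 0.225 < 0.3844 → exclude; stop.
Optimal diet: D, A — 2 of 4 types.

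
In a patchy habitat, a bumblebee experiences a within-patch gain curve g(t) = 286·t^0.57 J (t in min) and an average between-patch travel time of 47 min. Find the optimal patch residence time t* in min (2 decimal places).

Maximise g(t)/(T+t): set derivative to zero → g'(t)(T+t) = g(t).
g'(t) = 0.57·286·t^-0.43. Setting 0.57·286·t^-0.43 = 286·t^0.57/(47+t) gives 0.57(47+t) = t, so 0.43·t = 0.57×47.
t* = 0.57×47/0.43 = 62.3 min.

62.30 min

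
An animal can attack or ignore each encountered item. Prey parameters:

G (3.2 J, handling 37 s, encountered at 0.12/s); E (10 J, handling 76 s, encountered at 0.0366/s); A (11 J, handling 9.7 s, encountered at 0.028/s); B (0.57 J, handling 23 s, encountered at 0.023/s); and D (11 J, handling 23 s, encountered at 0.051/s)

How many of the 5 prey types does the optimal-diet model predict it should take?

2

E/h in descending order: A 1.13, D 0.478, E 0.132, G 0.0865, B 0.0248 J/s. The optimal diet is the largest prefix of this list for which every included type satisfies E_i/h_i > R on the types above it.
Rate on top 1: 0.2422. D: 0.478 > 0.2422 → include.
Rate on top 2: 0.3555. E: 0.132 < 0.3555 → exclude; stop.
Optimal diet: A, D — 2 of 5 types.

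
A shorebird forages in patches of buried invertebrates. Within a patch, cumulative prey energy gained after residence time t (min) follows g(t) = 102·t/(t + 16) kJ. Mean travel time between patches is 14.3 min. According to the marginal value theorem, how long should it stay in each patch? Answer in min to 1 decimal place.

15.1 min

By the marginal value theorem, leave when the instantaneous gain rate g'(t) equals the habitat-wide average g(t)/(T + t).
g'(t) = 102·16/(t + 16)². Setting 102·16/(t+16)² = 102t/[(t+16)(14.3+t)] gives 16(14.3+t) = t(t+16), so t² = 16×14.3 = 228.8.
t* = √228.8 = 15.13 min.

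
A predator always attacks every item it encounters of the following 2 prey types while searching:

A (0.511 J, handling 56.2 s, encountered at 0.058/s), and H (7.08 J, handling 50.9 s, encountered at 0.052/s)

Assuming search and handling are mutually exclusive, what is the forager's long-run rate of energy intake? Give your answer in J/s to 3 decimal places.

0.058 J/s

R = Σλ_iE_i / (1 + Σλ_ih_i)
Numerator: 0.058×0.511 + 0.052×7.08 = 0.3978
Denominator: 1 + 0.058×56.2 + 0.052×50.9 = 6.906
R = 0.3978/6.906 = 0.0576 J/s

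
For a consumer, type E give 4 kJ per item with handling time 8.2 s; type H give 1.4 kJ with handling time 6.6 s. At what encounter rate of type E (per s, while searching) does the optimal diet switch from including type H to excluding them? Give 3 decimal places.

The zero-one rule: include type H iff E₂/h₂ > λE₁/(1+λh₁). Equality gives the switch point.
λE₁h₂ = E₂ + λE₂h₁ ⇒ λ = E₂/(E₁h₂ − E₂h₁) = 1.4/(26.4 − 11.48) = 0.09383 per s.

0.094 per s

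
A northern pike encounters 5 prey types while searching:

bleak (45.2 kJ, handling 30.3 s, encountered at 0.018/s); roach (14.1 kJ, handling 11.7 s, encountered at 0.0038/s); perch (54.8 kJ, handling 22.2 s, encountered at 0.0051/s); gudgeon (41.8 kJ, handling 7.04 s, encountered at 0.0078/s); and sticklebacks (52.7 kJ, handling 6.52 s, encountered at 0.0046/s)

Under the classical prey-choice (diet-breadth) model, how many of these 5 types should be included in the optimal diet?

E/h in descending order: sticklebacks 8.08, gudgeon 5.94, perch 2.47, bleak 1.49, roach 1.21 kJ/s. The optimal diet is the largest prefix of this list for which every included type satisfies E_i/h_i > R on the types above it.
Rate on top 1: 0.2354. gudgeon: 5.94 > 0.2354 → include.
Rate on top 2: 0.524. perch: 2.47 > 0.524 → include.
Rate on top 3: 0.7077. bleak: 1.49 > 0.7077 → include.
Rate on top 4: 0.953. roach: 1.21 > 0.953 → include.
Optimal diet: sticklebacks, gudgeon, perch, bleak, roach — 5 of 5 types.

5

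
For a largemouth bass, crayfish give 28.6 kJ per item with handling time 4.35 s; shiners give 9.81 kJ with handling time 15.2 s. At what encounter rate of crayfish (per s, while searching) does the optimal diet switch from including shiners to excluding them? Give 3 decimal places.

The zero-one rule: include shiners iff E₂/h₂ > λE₁/(1+λh₁). Equality gives the switch point.
λE₁h₂ = E₂ + λE₂h₁ ⇒ λ = E₂/(E₁h₂ − E₂h₁) = 9.81/(434.7 − 42.67) = 0.02502 per s.

0.025 per s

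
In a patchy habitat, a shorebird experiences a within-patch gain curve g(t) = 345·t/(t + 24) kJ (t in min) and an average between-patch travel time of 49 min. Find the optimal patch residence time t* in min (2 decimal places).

34.29 min

By the marginal value theorem, leave when the instantaneous gain rate g'(t) equals the habitat-wide average g(t)/(T + t).
g'(t) = 345·24/(t + 24)². Setting 345·24/(t+24)² = 345t/[(t+24)(49+t)] gives 24(49+t) = t(t+24), so t² = 24×49 = 1176.
t* = √1176 = 34.29 min.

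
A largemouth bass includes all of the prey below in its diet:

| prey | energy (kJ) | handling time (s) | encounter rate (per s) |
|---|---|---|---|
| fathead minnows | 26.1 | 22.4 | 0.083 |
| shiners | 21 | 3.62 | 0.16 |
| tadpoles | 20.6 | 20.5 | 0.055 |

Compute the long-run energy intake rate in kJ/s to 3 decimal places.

1.458 kJ/s

R = (0.083×26.1 + 0.16×21 + 0.055×20.6) / (1 + 0.083×22.4 + 0.16×3.62 + 0.055×20.5) = 6.659/4.566 = 1.458 kJ/s.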